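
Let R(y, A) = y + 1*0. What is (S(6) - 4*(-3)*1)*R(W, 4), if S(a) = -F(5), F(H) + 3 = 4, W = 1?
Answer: 11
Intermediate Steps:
F(H) = 1 (F(H) = -3 + 4 = 1)
S(a) = -1 (S(a) = -1*1 = -1)
R(y, A) = y (R(y, A) = y + 0 = y)
(S(6) - 4*(-3)*1)*R(W, 4) = (-1 - 4*(-3)*1)*1 = (-1 + 12*1)*1 = (-1 + 12)*1 = 11*1 = 11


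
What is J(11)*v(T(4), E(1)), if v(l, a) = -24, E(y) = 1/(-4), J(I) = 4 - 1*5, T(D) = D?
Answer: 24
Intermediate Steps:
J(I) = -1 (J(I) = 4 - 5 = -1)
E(y) = -1/4
J(11)*v(T(4), E(1)) = -1*(-24) = 24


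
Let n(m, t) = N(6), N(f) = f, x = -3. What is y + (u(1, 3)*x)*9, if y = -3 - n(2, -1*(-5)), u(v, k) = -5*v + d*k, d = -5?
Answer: 531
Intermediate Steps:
n(m, t) = 6
u(v, k) = -5*k - 5*v (u(v, k) = -5*v - 5*k = -5*k - 5*v)
y = -9 (y = -3 - 1*6 = -3 - 6 = -9)
y + (u(1, 3)*x)*9 = -9 + ((-5*3 - 5*1)*(-3))*9 = -9 + ((-15 - 5)*(-3))*9 = -9 - 20*(-3)*9 = -9 + 60*9 = -9 + 540 = 531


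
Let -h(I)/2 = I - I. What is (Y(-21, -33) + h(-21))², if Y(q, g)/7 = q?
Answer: 21609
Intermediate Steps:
h(I) = 0 (h(I) = -2*(I - I) = -2*0 = 0)
Y(q, g) = 7*q
(Y(-21, -33) + h(-21))² = (7*(-21) + 0)² = (-147 + 0)² = (-147)² = 21609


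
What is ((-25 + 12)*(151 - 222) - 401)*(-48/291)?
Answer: -8352/97 ≈ -86.103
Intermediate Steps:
((-25 + 12)*(151 - 222) - 401)*(-48/291) = (-13*(-71) - 401)*(-48*1/291) = (923 - 401)*(-16/97) = 522*(-16/97) = -8352/97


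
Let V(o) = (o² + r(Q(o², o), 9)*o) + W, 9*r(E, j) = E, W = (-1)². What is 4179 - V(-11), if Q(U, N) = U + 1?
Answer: 37855/9 ≈ 4206.1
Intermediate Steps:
Q(U, N) = 1 + U
W = 1
r(E, j) = E/9
V(o) = 1 + o² + o*(⅑ + o²/9) (V(o) = (o² + ((1 + o²)/9)*o) + 1 = (o² + (⅑ + o²/9)*o) + 1 = (o² + o*(⅑ + o²/9)) + 1 = 1 + o² + o*(⅑ + o²/9))
4179 - V(-11) = 4179 - (1 + (-11)² + (⅑)*(-11) + (⅑)*(-11)³) = 4179 - (1 + 121 - 11/9 + (⅑)*(-1331)) = 4179 - (1 + 121 - 11/9 - 1331/9) = 4179 - 1*(-244/9) = 4179 + 244/9 = 37855/9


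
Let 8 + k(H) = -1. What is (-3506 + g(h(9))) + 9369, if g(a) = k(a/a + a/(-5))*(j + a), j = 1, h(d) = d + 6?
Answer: 5719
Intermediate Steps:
h(d) = 6 + d
k(H) = -9 (k(H) = -8 - 1 = -9)
g(a) = -9 - 9*a (g(a) = -9*(1 + a) = -9 - 9*a)
(-3506 + g(h(9))) + 9369 = (-3506 + (-9 - 9*(6 + 9))) + 9369 = (-3506 + (-9 - 9*15)) + 9369 = (-3506 + (-9 - 135)) + 9369 = (-3506 - 144) + 9369 = -3650 + 9369 = 5719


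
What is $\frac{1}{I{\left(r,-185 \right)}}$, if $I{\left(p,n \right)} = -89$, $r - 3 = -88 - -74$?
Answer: $- \frac{1}{89} \approx -0.011236$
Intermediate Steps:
$r = -11$ ($r = 3 - 14 = -11$)
$\frac{1}{I{\left(r,-185 \right)}} = \frac{1}{-89} = - \frac{1}{89}$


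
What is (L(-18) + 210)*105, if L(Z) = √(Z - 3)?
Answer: 22050 + 105*I*√21 ≈ 22050.0 + 481.17*I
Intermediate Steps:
L(Z) = √(-3 + Z)
(L(-18) + 210)*105 = (√(-3 - 18) + 210)*105 = (√(-21) + 210)*105 = (I*√21 + 210)*105 = (210 + I*√21)*105 = 22050 + 105*I*√21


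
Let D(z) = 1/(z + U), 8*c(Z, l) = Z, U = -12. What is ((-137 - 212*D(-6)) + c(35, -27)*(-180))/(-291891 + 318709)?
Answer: -16429/482724 ≈ -0.034034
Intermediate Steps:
c(Z, l) = Z/8
D(z) = 1/(-12 + z) (D(z) = 1/(z - 12) = 1/(-12 + z))
((-137 - 212*D(-6)) + c(35, -27)*(-180))/(-291891 + 318709) = ((-137 - 212/(-12 - 6)) + ((⅛)*35)*(-180))/(-291891 + 318709) = ((-137 - 212/(-18)) + (35/8)*(-180))/26818 = ((-137 - 212*(-1/18)) - 1575/2)*(1/26818) = ((-137 + 106/9) - 1575/2)*(1/26818) = (-1127/9 - 1575/2)*(1/26818) = -16429/18*1/26818 = -16429/482724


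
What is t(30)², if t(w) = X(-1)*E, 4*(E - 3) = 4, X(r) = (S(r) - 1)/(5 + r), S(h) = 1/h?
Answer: 4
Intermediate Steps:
S(h) = 1/h
X(r) = (-1 + 1/r)/(5 + r) (X(r) = (1/r - 1)/(5 + r) = (-1 + 1/r)/(5 + r))
E = 4 (E = 3 + (¼)*4 = 3 + 1 = 4)
t(w) = -2 (t(w) = ((1 - 1*(-1))/((-1)*(5 - 1)))*4 = -1*(1 + 1)/4*4 = -1*¼*2*4 = -½*4 = -2)
t(30)² = (-2)² = 4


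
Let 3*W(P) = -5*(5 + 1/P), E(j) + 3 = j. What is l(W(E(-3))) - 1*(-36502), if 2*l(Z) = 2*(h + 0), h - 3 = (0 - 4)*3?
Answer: 36493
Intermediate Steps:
E(j) = -3 + j
W(P) = -25/3 - 5/(3*P) (W(P) = (-5*(5 + 1/P))/3 = (-25 - 5/P)/3 = -25/3 - 5/(3*P))
h = -9 (h = 3 + (0 - 4)*3 = 3 - 4*3 = 3 - 12 = -9)
l(Z) = -9 (l(Z) = (2*(-9 + 0))/2 = (2*(-9))/2 = (1/2)*(-18) = -9)
l(W(E(-3))) - 1*(-36502) = -9 - 1*(-36502) = -9 + 36502 = 36493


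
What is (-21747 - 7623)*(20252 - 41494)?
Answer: 623877540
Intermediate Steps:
(-21747 - 7623)*(20252 - 41494) = -29370*(-21242) = 623877540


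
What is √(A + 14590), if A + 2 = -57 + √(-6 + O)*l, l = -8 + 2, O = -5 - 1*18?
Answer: √(14531 - 6*I*√29) ≈ 120.54 - 0.134*I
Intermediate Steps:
O = -23 (O = -5 - 18 = -23)
l = -6
A = -59 - 6*I*√29 (A = -2 + (-57 + √(-6 - 23)*(-6)) = -2 + (-57 + √(-29)*(-6)) = -2 + (-57 + (I*√29)*(-6)) = -2 + (-57 - 6*I*√29) = -59 - 6*I*√29 ≈ -59.0 - 32.311*I)
√(A + 14590) = √((-59 - 6*I*√29) + 14590) = √(14531 - 6*I*√29)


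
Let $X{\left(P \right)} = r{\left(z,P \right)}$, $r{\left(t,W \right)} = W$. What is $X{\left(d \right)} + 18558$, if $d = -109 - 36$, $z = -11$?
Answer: $18413$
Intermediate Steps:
$d = -145$ ($d = -109 - 36 = -145$)
$X{\left(P \right)} = P$
$X{\left(d \right)} + 18558 = -145 + 18558 = 18413$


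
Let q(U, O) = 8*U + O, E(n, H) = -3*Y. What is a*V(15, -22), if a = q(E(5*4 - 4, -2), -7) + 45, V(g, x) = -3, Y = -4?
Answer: -402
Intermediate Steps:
E(n, H) = 12 (E(n, H) = -3*(-4) = 12)
q(U, O) = O + 8*U
a = 134 (a = (-7 + 8*12) + 45 = (-7 + 96) + 45 = 89 + 45 = 134)
a*V(15, -22) = 134*(-3) = -402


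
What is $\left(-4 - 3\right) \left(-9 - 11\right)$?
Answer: $140$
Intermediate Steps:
$\left(-4 - 3\right) \left(-9 - 11\right) = \left(-4 - 3\right) \left(-20\right) = \left(-7\right) \left(-20\right) = 140$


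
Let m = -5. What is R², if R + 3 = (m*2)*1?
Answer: 169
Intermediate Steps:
R = -13 (R = -3 - 5*2*1 = -3 - 10*1 = -3 - 10 = -13)
R² = (-13)² = 169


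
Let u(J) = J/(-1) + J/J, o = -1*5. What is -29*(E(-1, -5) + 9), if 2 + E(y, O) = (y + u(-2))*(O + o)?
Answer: 377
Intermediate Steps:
o = -5
u(J) = 1 - J (u(J) = J*(-1) + 1 = -J + 1 = 1 - J)
E(y, O) = -2 + (-5 + O)*(3 + y) (E(y, O) = -2 + (y + (1 - 1*(-2)))*(O - 5) = -2 + (y + (1 + 2))*(-5 + O) = -2 + (y + 3)*(-5 + O) = -2 + (3 + y)*(-5 + O) = -2 + (-5 + O)*(3 + y))
-29*(E(-1, -5) + 9) = -29*((-17 - 5*(-1) + 3*(-5) - 5*(-1)) + 9) = -29*((-17 + 5 - 15 + 5) + 9) = -29*(-22 + 9) = -29*(-13) = 377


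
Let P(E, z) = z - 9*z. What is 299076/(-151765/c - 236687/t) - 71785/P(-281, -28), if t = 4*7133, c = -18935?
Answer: -147771781354729/138522848 ≈ -1.0668e+6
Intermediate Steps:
P(E, z) = -8*z
t = 28532
299076/(-151765/c - 236687/t) - 71785/P(-281, -28) = 299076/(-151765/(-18935) - 236687/28532) - 71785/((-8*(-28))) = 299076/(-151765*(-1/18935) - 236687*1/28532) - 71785/224 = 299076/(30353/3787 - 236687/28532) - 71785*1/224 = 299076/(-4328839/15435812) - 10255/32 = 299076*(-15435812/4328839) - 10255/32 = -4616480909712/4328839 - 10255/32 = -147771781354729/138522848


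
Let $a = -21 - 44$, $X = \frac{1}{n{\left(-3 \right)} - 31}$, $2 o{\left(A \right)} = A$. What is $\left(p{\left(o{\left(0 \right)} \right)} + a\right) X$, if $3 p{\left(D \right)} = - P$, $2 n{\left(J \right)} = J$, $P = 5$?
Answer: $\frac{80}{39} \approx 2.0513$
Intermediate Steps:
$n{\left(J \right)} = \frac{J}{2}$
$o{\left(A \right)} = \frac{A}{2}$
$X = - \frac{2}{65}$ ($X = \frac{1}{\frac{1}{2} \left(-3\right) - 31} = \frac{1}{- \frac{3}{2} - 31} = \frac{1}{- \frac{65}{2}} = - \frac{2}{65} \approx -0.030769$)
$a = -65$
$p{\left(D \right)} = - \frac{5}{3}$ ($p{\left(D \right)} = \frac{\left(-1\right) 5}{3} = \frac{1}{3} \left(-5\right) = - \frac{5}{3}$)
$\left(p{\left(o{\left(0 \right)} \right)} + a\right) X = \left(- \frac{5}{3} - 65\right) \left(- \frac{2}{65}\right) = \left(- \frac{200}{3}\right) \left(- \frac{2}{65}\right) = \frac{80}{39}$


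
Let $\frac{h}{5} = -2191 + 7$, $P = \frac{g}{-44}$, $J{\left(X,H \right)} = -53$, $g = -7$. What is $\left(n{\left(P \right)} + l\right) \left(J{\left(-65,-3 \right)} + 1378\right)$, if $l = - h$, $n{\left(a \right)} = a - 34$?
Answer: $\frac{634663075}{44} \approx 1.4424 \cdot 10^{7}$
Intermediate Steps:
$P = \frac{7}{44}$ ($P = - \frac{7}{-44} = \left(-7\right) \left(- \frac{1}{44}\right) = \frac{7}{44} \approx 0.15909$)
$n{\left(a \right)} = -34 + a$ ($n{\left(a \right)} = a - 34 = -34 + a$)
$h = -10920$ ($h = 5 \left(-2191 + 7\right) = 5 \left(-2184\right) = -10920$)
$l = 10920$ ($l = \left(-1\right) \left(-10920\right) = 10920$)
$\left(n{\left(P \right)} + l\right) \left(J{\left(-65,-3 \right)} + 1378\right) = \left(\left(-34 + \frac{7}{44}\right) + 10920\right) \left(-53 + 1378\right) = \left(- \frac{1489}{44} + 10920\right) 1325 = \frac{478991}{44} \cdot 1325 = \frac{634663075}{44}$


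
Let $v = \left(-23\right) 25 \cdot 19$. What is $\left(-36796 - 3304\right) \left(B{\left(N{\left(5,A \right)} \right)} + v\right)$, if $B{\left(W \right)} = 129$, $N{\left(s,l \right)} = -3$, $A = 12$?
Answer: $432919600$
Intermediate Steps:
$v = -10925$ ($v = \left(-575\right) 19 = -10925$)
$\left(-36796 - 3304\right) \left(B{\left(N{\left(5,A \right)} \right)} + v\right) = \left(-36796 - 3304\right) \left(129 - 10925\right) = \left(-40100\right) \left(-10796\right) = 432919600$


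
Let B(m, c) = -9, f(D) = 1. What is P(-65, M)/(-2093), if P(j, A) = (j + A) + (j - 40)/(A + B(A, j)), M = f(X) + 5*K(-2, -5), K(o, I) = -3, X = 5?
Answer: 1712/48139 ≈ 0.035564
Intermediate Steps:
M = -14 (M = 1 + 5*(-3) = 1 - 15 = -14)
P(j, A) = A + j + (-40 + j)/(-9 + A) (P(j, A) = (j + A) + (j - 40)/(A - 9) = (A + j) + (-40 + j)/(-9 + A) = A + j + (-40 + j)/(-9 + A))
P(-65, M)/(-2093) = ((-40 + (-14)² - 9*(-14) - 8*(-65) - 14*(-65))/(-9 - 14))/(-2093) = ((-40 + 196 + 126 + 520 + 910)/(-23))*(-1/2093) = -1/23*1712*(-1/2093) = -1712/23*(-1/2093) = 1712/48139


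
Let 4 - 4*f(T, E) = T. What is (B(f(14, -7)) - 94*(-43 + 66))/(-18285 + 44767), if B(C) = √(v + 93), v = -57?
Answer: -1078/13241 ≈ -0.081414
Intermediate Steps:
f(T, E) = 1 - T/4
B(C) = 6 (B(C) = √(-57 + 93) = √36 = 6)
(B(f(14, -7)) - 94*(-43 + 66))/(-18285 + 44767) = (6 - 94*(-43 + 66))/(-18285 + 44767) = (6 - 94*23)/26482 = (6 - 2162)*(1/26482) = -2156*1/26482 = -1078/13241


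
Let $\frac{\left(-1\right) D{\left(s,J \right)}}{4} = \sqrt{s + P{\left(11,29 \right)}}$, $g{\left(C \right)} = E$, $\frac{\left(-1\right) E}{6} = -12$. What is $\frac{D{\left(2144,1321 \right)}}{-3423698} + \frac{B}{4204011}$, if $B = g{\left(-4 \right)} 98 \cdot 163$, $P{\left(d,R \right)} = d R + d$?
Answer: $\frac{54768}{200191} + \frac{2 \sqrt{2474}}{1711849} \approx 0.27364$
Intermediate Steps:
$P{\left(d,R \right)} = d + R d$ ($P{\left(d,R \right)} = R d + d = d + R d$)
$E = 72$ ($E = \left(-6\right) \left(-12\right) = 72$)
$g{\left(C \right)} = 72$
$B = 1150128$ ($B = 72 \cdot 98 \cdot 163 = 7056 \cdot 163 = 1150128$)
$D{\left(s,J \right)} = - 4 \sqrt{330 + s}$ ($D{\left(s,J \right)} = - 4 \sqrt{s + 11 \left(1 + 29\right)} = - 4 \sqrt{s + 11 \cdot 30} = - 4 \sqrt{s + 330} = - 4 \sqrt{330 + s}$)
$\frac{D{\left(2144,1321 \right)}}{-3423698} + \frac{B}{4204011} = \frac{\left(-4\right) \sqrt{330 + 2144}}{-3423698} + \frac{1150128}{4204011} = - 4 \sqrt{2474} \left(- \frac{1}{3423698}\right) + 1150128 \cdot \frac{1}{4204011} = \frac{2 \sqrt{2474}}{1711849} + \frac{54768}{200191} = \frac{54768}{200191} + \frac{2 \sqrt{2474}}{1711849}$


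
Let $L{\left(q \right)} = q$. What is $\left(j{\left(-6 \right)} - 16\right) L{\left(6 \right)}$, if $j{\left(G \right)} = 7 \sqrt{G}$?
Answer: $-96 + 42 i \sqrt{6} \approx -96.0 + 102.88 i$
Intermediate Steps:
$\left(j{\left(-6 \right)} - 16\right) L{\left(6 \right)} = \left(7 \sqrt{-6} - 16\right) 6 = \left(7 i \sqrt{6} - 16\right) 6 = \left(-16 + 7 i \sqrt{6}\right) 6 = -96 + 42 i \sqrt{6}$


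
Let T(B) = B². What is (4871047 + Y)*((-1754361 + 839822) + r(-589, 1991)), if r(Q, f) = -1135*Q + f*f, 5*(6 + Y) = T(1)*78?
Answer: 90554330445131/5 ≈ 1.8111e+13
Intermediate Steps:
Y = 48/5 (Y = -6 + (1²*78)/5 = -6 + (1*78)/5 = -6 + (⅕)*78 = -6 + 78/5 = 48/5 ≈ 9.6000)
r(Q, f) = f² - 1135*Q (r(Q, f) = -1135*Q + f² = f² - 1135*Q)
(4871047 + Y)*((-1754361 + 839822) + r(-589, 1991)) = (4871047 + 48/5)*((-1754361 + 839822) + (1991² - 1135*(-589))) = 24355283*(-914539 + (3964081 + 668515))/5 = 24355283*(-914539 + 4632596)/5 = (24355283/5)*3718057 = 90554330445131/5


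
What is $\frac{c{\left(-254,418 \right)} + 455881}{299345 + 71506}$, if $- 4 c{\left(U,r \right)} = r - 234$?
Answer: $\frac{151945}{123617} \approx 1.2292$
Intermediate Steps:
$c{\left(U,r \right)} = \frac{117}{2} - \frac{r}{4}$ ($c{\left(U,r \right)} = - \frac{r - 234}{4} = - \frac{-234 + r}{4} = \frac{117}{2} - \frac{r}{4}$)
$\frac{c{\left(-254,418 \right)} + 455881}{299345 + 71506} = \frac{\left(\frac{117}{2} - \frac{209}{2}\right) + 455881}{299345 + 71506} = \frac{\left(\frac{117}{2} - \frac{209}{2}\right) + 455881}{370851} = \left(-46 + 455881\right) \frac{1}{370851} = 455835 \cdot \frac{1}{370851} = \frac{151945}{123617}$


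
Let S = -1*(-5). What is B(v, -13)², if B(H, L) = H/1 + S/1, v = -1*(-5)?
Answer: 100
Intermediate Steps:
v = 5
S = 5
B(H, L) = 5 + H (B(H, L) = H/1 + 5/1 = H*1 + 5*1 = H + 5 = 5 + H)
B(v, -13)² = (5 + 5)² = 10² = 100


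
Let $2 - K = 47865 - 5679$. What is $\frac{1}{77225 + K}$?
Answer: $\frac{1}{35041} \approx 2.8538 \cdot 10^{-5}$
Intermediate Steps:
$K = -42184$ ($K = 2 - \left(47865 - 5679\right) = 2 - 42186 = -42184$)
$\frac{1}{77225 + K} = \frac{1}{77225 - 42184} = \frac{1}{35041}$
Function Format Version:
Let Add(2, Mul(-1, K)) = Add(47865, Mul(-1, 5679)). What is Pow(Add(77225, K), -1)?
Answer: Rational(1, 35041) ≈ 2.8538e-5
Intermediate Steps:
K = -42184 (K = Add(2, Mul(-1, Add(47865, Mul(-1, 5679)))) = Add(2, Mul(-1, Add(47865, -5679))) = Add(2, Mul(-1, 42186)) = Add(2, -42186) = -42184)
Pow(Add(77225, K), -1) = Pow(Add(77225, -42184), -1) = Pow(35041, -1) = Rational(1, 35041)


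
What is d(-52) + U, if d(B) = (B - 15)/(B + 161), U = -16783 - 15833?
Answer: -3555211/109 ≈ -32617.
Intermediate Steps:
U = -32616
d(B) = (-15 + B)/(161 + B)
d(-52) + U = (-15 - 52)/(161 - 52) - 32616 = -67/109 - 32616 = -3555211/109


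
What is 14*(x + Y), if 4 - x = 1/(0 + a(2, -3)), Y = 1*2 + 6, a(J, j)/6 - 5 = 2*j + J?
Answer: 497/3 ≈ 165.67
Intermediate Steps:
a(J, j) = 30 + 6*J + 12*j (a(J, j) = 30 + 6*(2*j + J) = 30 + 6*(J + 2*j) = 30 + (6*J + 12*j) = 30 + 6*J + 12*j)
Y = 8 (Y = 2 + 6 = 8)
x = 23/6 (x = 4 - 1/(0 + (30 + 6*2 + 12*(-3))) = 4 - 1/(0 + (30 + 12 - 36)) = 4 - 1/(0 + 6) = 4 - 1/6 = 4 - 1*⅙ = 4 - ⅙ = 23/6 ≈ 3.8333)
14*(x + Y) = 14*(23/6 + 8) = 14*(71/6) = 497/3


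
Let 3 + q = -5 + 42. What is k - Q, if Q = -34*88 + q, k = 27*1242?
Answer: 36492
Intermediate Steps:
q = 34 (q = -3 + (-5 + 42) = -3 + 37 = 34)
k = 33534
Q = -2958 (Q = -34*88 + 34 = -2992 + 34 = -2958)
k - Q = 33534 - 1*(-2958) = 33534 + 2958 = 36492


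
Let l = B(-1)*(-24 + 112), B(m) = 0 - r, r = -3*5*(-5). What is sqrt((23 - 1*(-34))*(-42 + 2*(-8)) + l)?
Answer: I*sqrt(9906) ≈ 99.529*I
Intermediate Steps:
r = 75 (r = -15*(-5) = 75)
B(m) = -75 (B(m) = 0 - 1*75 = 0 - 75 = -75)
l = -6600 (l = -75*(-24 + 112) = -75*88 = -6600)
sqrt((23 - 1*(-34))*(-42 + 2*(-8)) + l) = sqrt((23 - 1*(-34))*(-42 + 2*(-8)) - 6600) = sqrt((23 + 34)*(-42 - 16) - 6600) = sqrt(57*(-58) - 6600) = sqrt(-3306 - 6600) = sqrt(-9906) = I*sqrt(9906)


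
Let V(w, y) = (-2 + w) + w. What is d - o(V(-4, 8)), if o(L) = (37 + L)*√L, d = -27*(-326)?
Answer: 8802 - 27*I*√10 ≈ 8802.0 - 85.381*I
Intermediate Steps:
V(w, y) = -2 + 2*w
d = 8802
o(L) = √L*(37 + L)
d - o(V(-4, 8)) = 8802 - √(-2 + 2*(-4))*(37 + (-2 + 2*(-4))) = 8802 - √(-2 - 8)*(37 + (-2 - 8)) = 8802 - √(-10)*(37 - 10) = 8802 - I*√10*27 = 8802 - 27*I*√10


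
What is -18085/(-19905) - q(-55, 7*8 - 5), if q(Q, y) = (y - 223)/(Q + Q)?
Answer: -143431/218955 ≈ -0.65507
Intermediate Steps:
q(Q, y) = (-223 + y)/(2*Q) (q(Q, y) = (-223 + y)/((2*Q)) = (-223 + y)*(1/(2*Q)) = (-223 + y)/(2*Q))
-18085/(-19905) - q(-55, 7*8 - 5) = -18085/(-19905) - (-223 + (7*8 - 5))/(2*(-55)) = -18085*(-1/19905) - (-1)*(-223 + (56 - 5))/(2*55) = 3617/3981 - (-1)*(-223 + 51)/(2*55) = 3617/3981 - (-1)*(-172)/(2*55) = 3617/3981 - 1*86/55 = 3617/3981 - 86/55 = -143431/218955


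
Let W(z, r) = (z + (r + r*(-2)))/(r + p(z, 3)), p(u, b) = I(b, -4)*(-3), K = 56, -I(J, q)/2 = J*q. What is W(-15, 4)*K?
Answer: 266/17 ≈ 15.647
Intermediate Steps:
I(J, q) = -2*J*q
p(u, b) = -24*b (p(u, b) = -2*b*(-4)*(-3) = (8*b)*(-3) = -24*b)
W(z, r) = (z - r)/(-72 + r) (W(z, r) = (z + (r + r*(-2)))/(r - 24*3) = (z + (r - 2*r))/(r - 72) = (z - r)/(-72 + r))
W(-15, 4)*K = ((-15 - 1*4)/(-72 + 4))*56 = ((-15 - 4)/(-68))*56 = -1/68*(-19)*56 = (19/68)*56 = 266/17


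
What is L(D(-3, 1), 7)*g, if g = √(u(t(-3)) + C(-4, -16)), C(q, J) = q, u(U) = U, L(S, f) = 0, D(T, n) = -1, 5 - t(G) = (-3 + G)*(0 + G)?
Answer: 0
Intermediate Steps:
t(G) = 5 - G*(-3 + G) (t(G) = 5 - (-3 + G)*(0 + G) = 5 - (-3 + G)*G = 5 - G*(-3 + G))
g = I*√17 (g = √((5 - 1*(-3)² + 3*(-3)) - 4) = √((5 - 1*9 - 9) - 4) = √((5 - 9 - 9) - 4) = √(-13 - 4) = √(-17) = I*√17 ≈ 4.1231*I)
L(D(-3, 1), 7)*g = 0*(I*√17) = 0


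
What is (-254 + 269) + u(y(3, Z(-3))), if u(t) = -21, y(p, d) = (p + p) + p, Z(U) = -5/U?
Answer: -6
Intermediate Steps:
y(p, d) = 3*p (y(p, d) = 2*p + p = 3*p)
(-254 + 269) + u(y(3, Z(-3))) = (-254 + 269) - 21 = 15 - 21 = -6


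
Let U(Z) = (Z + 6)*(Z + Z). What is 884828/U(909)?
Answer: 442414/831735 ≈ 0.53192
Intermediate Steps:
U(Z) = 2*Z*(6 + Z) (U(Z) = (6 + Z)*(2*Z) = 2*Z*(6 + Z))
884828/U(909) = 884828/((2*909*(6 + 909))) = 884828/((2*909*915)) = 884828/1663470 = 884828*(1/1663470) = 442414/831735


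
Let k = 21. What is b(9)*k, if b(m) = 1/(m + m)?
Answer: 7/6 ≈ 1.1667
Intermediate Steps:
b(m) = 1/(2*m)
b(9)*k = ((½)/9)*21 = ((½)*(⅑))*21 = (1/18)*21 = 7/6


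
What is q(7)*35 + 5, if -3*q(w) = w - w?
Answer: 5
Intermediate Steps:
q(w) = 0 (q(w) = -(w - w)/3 = -⅓*0 = 0)
q(7)*35 + 5 = 0*35 + 5 = 0 + 5 = 5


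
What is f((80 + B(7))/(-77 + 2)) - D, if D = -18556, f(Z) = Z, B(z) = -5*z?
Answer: 92777/5 ≈ 18555.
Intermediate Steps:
f((80 + B(7))/(-77 + 2)) - D = (80 - 5*7)/(-77 + 2) - 1*(-18556) = (80 - 35)/(-75) + 18556 = 45*(-1/75) + 18556 = -⅗ + 18556 = 92777/5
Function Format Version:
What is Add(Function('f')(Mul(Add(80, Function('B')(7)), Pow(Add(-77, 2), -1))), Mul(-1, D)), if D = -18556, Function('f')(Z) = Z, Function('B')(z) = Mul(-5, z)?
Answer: Rational(92777, 5) ≈ 18555.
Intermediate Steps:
Add(Function('f')(Mul(Add(80, Function('B')(7)), Pow(Add(-77, 2), -1))), Mul(-1, D)) = Add(Mul(Add(80, Mul(-5, 7)), Pow(Add(-77, 2), -1)), Mul(-1, -18556)) = Add(Mul(Add(80, -35), Pow(-75, -1)), 18556) = Add(Mul(45, Rational(-1, 75)), 18556) = Add(Rational(-3, 5), 18556) = Rational(92777, 5)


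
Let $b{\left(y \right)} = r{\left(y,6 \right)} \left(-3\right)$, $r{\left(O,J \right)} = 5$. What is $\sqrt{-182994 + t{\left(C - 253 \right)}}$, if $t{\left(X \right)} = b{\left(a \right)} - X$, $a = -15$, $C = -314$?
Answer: $i \sqrt{182442} \approx 427.13 i$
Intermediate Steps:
$b{\left(y \right)} = -15$ ($b{\left(y \right)} = 5 \left(-3\right) = -15$)
$t{\left(X \right)} = -15 - X$
$\sqrt{-182994 + t{\left(C - 253 \right)}} = \sqrt{-182994 - \left(-299 - 253\right)} = \sqrt{-182994 - -552} = \sqrt{-182994 + \left(-15 + 567\right)} = \sqrt{-182994 + 552} = \sqrt{-182442} = i \sqrt{182442}$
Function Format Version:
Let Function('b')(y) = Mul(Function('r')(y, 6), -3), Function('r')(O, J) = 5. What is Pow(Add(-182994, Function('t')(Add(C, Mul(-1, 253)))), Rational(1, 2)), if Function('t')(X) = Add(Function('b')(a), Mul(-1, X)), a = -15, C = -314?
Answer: Mul(I, Pow(182442, Rational(1, 2))) ≈ Mul(427.13, I)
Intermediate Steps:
Function('b')(y) = -15 (Function('b')(y) = Mul(5, -3) = -15)
Function('t')(X) = Add(-15, Mul(-1, X))
Pow(Add(-182994, Function('t')(Add(C, Mul(-1, 253)))), Rational(1, 2)) = Pow(Add(-182994, Add(-15, Mul(-1, Add(-314, Mul(-1, 253))))), Rational(1, 2)) = Pow(Add(-182994, Add(-15, Mul(-1, Add(-314, -253)))), Rational(1, 2)) = Pow(Add(-182994, Add(-15, Mul(-1, -567))), Rational(1, 2)) = Pow(Add(-182994, Add(-15, 567)), Rational(1, 2)) = Pow(Add(-182994, 552), Rational(1, 2)) = Pow(-182442, Rational(1, 2)) = Mul(I, Pow(182442, Rational(1, 2)))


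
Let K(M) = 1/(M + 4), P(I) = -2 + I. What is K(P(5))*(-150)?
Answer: -150/7 ≈ -21.429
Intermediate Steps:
K(M) = 1/(4 + M)
K(P(5))*(-150) = -150/(4 + (-2 + 5)) = -150/(4 + 3) = -150/7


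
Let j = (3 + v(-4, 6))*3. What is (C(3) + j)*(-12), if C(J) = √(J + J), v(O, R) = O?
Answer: 36 - 12*√6 ≈ 6.6061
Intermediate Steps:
j = -3 (j = (3 - 4)*3 = -1*3 = -3)
C(J) = √2*√J (C(J) = √(2*J) = √2*√J)
(C(3) + j)*(-12) = (√2*√3 - 3)*(-12) = (√6 - 3)*(-12) = (-3 + √6)*(-12) = 36 - 12*√6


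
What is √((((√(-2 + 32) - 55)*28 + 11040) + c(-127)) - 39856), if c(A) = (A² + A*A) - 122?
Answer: 2*√(445 + 7*√30) ≈ 43.970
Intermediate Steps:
c(A) = -122 + 2*A² (c(A) = (A² + A²) - 122 = 2*A² - 122 = -122 + 2*A²)
√((((√(-2 + 32) - 55)*28 + 11040) + c(-127)) - 39856) = √((((√(-2 + 32) - 55)*28 + 11040) + (-122 + 2*(-127)²)) - 39856) = √((((√30 - 55)*28 + 11040) + (-122 + 2*16129)) - 39856) = √((((-55 + √30)*28 + 11040) + (-122 + 32258)) - 39856) = √((((-1540 + 28*√30) + 11040) + 32136) - 39856) = √(((9500 + 28*√30) + 32136) - 39856) = √((41636 + 28*√30) - 39856) = √(1780 + 28*√30)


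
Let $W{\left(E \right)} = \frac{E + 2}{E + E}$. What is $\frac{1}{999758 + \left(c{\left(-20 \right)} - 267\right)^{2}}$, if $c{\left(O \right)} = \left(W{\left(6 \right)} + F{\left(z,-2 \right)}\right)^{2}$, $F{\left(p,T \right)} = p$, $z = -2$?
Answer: $\frac{81}{86678167} \approx 9.3449 \cdot 10^{-7}$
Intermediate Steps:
$W{\left(E \right)} = \frac{2 + E}{2 E}$
$c{\left(O \right)} = \frac{16}{9}$ ($c{\left(O \right)} = \left(\frac{2 + 6}{2 \cdot 6} - 2\right)^{2} = \left(\frac{1}{2} \cdot \frac{1}{6} \cdot 8 - 2\right)^{2} = \left(\frac{2}{3} - 2\right)^{2} = \left(- \frac{4}{3}\right)^{2} = \frac{16}{9}$)
$\frac{1}{999758 + \left(c{\left(-20 \right)} - 267\right)^{2}} = \frac{1}{999758 + \left(\frac{16}{9} - 267\right)^{2}} = \frac{1}{999758 + \left(- \frac{2387}{9}\right)^{2}} = \frac{1}{999758 + \frac{5697769}{81}} = \frac{1}{\frac{86678167}{81}} = \frac{81}{86678167}$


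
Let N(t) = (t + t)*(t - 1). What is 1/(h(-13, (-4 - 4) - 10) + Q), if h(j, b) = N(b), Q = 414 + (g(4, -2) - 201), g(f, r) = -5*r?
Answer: 1/907 ≈ 0.0011025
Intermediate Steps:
N(t) = 2*t*(-1 + t) (N(t) = (2*t)*(-1 + t) = 2*t*(-1 + t))
Q = 223 (Q = 414 + (-5*(-2) - 201) = 414 + (10 - 201) = 414 - 191 = 223)
h(j, b) = 2*b*(-1 + b)
1/(h(-13, (-4 - 4) - 10) + Q) = 1/(2*((-4 - 4) - 10)*(-1 + ((-4 - 4) - 10)) + 223) = 1/(2*(-8 - 10)*(-1 + (-8 - 10)) + 223) = 1/(2*(-18)*(-1 - 18) + 223) = 1/(2*(-18)*(-19) + 223) = 1/(684 + 223) = 1/907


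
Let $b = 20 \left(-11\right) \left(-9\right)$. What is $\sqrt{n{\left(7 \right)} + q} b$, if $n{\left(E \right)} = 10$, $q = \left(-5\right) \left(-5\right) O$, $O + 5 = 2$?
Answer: $1980 i \sqrt{65} \approx 15963.0 i$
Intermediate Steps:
$O = -3$ ($O = -5 + 2 = -3$)
$q = -75$ ($q = \left(-5\right) \left(-5\right) \left(-3\right) = 25 \left(-3\right) = -75$)
$b = 1980$ ($b = \left(-220\right) \left(-9\right) = 1980$)
$\sqrt{n{\left(7 \right)} + q} b = \sqrt{10 - 75} \cdot 1980 = \sqrt{-65} \cdot 1980 = i \sqrt{65} \cdot 1980 = 1980 i \sqrt{65}$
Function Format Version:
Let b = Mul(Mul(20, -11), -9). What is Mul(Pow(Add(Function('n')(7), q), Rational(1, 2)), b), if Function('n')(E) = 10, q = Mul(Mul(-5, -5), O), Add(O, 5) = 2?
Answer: Mul(1980, I, Pow(65, Rational(1, 2))) ≈ Mul(15963., I)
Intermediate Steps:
O = -3 (O = Add(-5, 2) = -3)
q = -75 (q = Mul(Mul(-5, -5), -3) = Mul(25, -3) = -75)
b = 1980 (b = Mul(-220, -9) = 1980)
Mul(Pow(Add(Function('n')(7), q), Rational(1, 2)), b) = Mul(Pow(Add(10, -75), Rational(1, 2)), 1980) = Mul(Pow(-65, Rational(1, 2)), 1980) = Mul(Mul(I, Pow(65, Rational(1, 2))), 1980) = Mul(1980, I, Pow(65, Rational(1, 2)))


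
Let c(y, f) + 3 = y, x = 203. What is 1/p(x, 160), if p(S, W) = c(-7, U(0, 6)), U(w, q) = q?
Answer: -1/10 ≈ -0.10000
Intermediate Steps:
c(y, f) = -3 + y
p(S, W) = -10 (p(S, W) = -3 - 7 = -10)
1/p(x, 160) = 1/(-10) = -1/10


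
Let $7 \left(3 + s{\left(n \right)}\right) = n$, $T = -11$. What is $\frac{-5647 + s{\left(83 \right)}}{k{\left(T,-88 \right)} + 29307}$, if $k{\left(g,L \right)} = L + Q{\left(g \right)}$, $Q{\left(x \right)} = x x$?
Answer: $- \frac{39467}{205380} \approx -0.19217$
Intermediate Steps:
$Q{\left(x \right)} = x^{2}$
$s{\left(n \right)} = -3 + \frac{n}{7}$
$k{\left(g,L \right)} = L + g^{2}$
$\frac{-5647 + s{\left(83 \right)}}{k{\left(T,-88 \right)} + 29307} = \frac{-5647 + \left(-3 + \frac{1}{7} \cdot 83\right)}{\left(-88 + \left(-11\right)^{2}\right) + 29307} = \frac{-5647 + \left(-3 + \frac{83}{7}\right)}{\left(-88 + 121\right) + 29307} = \frac{-5647 + \frac{62}{7}}{33 + 29307} = - \frac{39467}{7 \cdot 29340} = \left(- \frac{39467}{7}\right) \frac{1}{29340} = - \frac{39467}{205380}$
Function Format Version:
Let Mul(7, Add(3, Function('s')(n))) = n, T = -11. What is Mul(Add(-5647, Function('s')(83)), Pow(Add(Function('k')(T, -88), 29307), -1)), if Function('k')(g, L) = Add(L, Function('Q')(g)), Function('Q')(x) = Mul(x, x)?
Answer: Rational(-39467, 205380) ≈ -0.19217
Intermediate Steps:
Function('Q')(x) = Pow(x, 2)
Function('s')(n) = Add(-3, Mul(Rational(1, 7), n))
Function('k')(g, L) = Add(L, Pow(g, 2))
Mul(Add(-5647, Function('s')(83)), Pow(Add(Function('k')(T, -88), 29307), -1)) = Mul(Add(-5647, Add(-3, Mul(Rational(1, 7), 83))), Pow(Add(Add(-88, Pow(-11, 2)), 29307), -1)) = Mul(Add(-5647, Add(-3, Rational(83, 7))), Pow(Add(Add(-88, 121), 29307), -1)) = Mul(Add(-5647, Rational(62, 7)), Pow(Add(33, 29307), -1)) = Mul(Rational(-39467, 7), Pow(29340, -1)) = Mul(Rational(-39467, 7), Rational(1, 29340)) = Rational(-39467, 205380)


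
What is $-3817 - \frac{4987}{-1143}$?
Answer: $- \frac{4357844}{1143} \approx -3812.6$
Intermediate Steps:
$-3817 - \frac{4987}{-1143} = -3817 - - \frac{4987}{1143} = -3817 + \frac{4987}{1143} = - \frac{4357844}{1143}$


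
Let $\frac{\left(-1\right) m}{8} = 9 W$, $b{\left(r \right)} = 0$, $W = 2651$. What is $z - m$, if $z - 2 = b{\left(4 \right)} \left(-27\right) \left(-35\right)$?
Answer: $190874$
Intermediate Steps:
$m = -190872$ ($m = - 8 \cdot 9 \cdot 2651 = \left(-8\right) 23859 = -190872$)
$z = 2$ ($z = 2 + 0 \left(-27\right) \left(-35\right) = 2 + 0 \left(-35\right) = 2 + 0 = 2$)
$z - m = 2 - -190872 = 2 + 190872 = 190874$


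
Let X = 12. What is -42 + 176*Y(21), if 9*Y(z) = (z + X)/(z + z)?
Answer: -1678/63 ≈ -26.635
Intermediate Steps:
Y(z) = (12 + z)/(18*z) (Y(z) = ((z + 12)/(z + z))/9 = ((12 + z)/((2*z)))/9 = ((12 + z)*(1/(2*z)))/9 = ((12 + z)/(2*z))/9 = (12 + z)/(18*z))
-42 + 176*Y(21) = -42 + 176*((1/18)*(12 + 21)/21) = -42 + 176*((1/18)*(1/21)*33) = -42 + 176*(11/126) = -42 + 968/63 = -1678/63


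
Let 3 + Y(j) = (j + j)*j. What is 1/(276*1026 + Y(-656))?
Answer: 1/1143845 ≈ 8.7424e-7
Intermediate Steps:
Y(j) = -3 + 2*j**2 (Y(j) = -3 + (j + j)*j = -3 + (2*j)*j = -3 + 2*j**2)
1/(276*1026 + Y(-656)) = 1/(276*1026 + (-3 + 2*(-656)**2)) = 1/(283176 + (-3 + 2*430336)) = 1/(283176 + (-3 + 860672)) = 1/(283176 + 860669) = 1/1143845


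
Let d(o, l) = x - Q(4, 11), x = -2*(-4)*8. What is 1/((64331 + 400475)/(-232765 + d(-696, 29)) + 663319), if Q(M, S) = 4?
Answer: 232705/154357183089 ≈ 1.5076e-6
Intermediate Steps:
x = 64 (x = 8*8 = 64)
d(o, l) = 60 (d(o, l) = 64 - 1*4 = 64 - 4 = 60)
1/((64331 + 400475)/(-232765 + d(-696, 29)) + 663319) = 1/((64331 + 400475)/(-232765 + 60) + 663319) = 1/(464806/(-232705) + 663319) = 1/(464806*(-1/232705) + 663319) = 1/(-464806/232705 + 663319) = 1/(154357183089/232705) = 232705/154357183089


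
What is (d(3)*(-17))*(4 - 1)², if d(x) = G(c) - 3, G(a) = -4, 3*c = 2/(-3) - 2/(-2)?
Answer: 1071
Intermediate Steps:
c = ⅑ (c = (2/(-3) - 2/(-2))/3 = (2*(-⅓) - 2*(-½))/3 = (-⅔ + 1)/3 = (⅓)*(⅓) = ⅑ ≈ 0.11111)
d(x) = -7 (d(x) = -4 - 3 = -7)
(d(3)*(-17))*(4 - 1)² = (-7*(-17))*(4 - 1)² = 119*3² = 119*9 = 1071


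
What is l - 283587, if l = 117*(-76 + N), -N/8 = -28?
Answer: -266271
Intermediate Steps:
N = 224 (N = -8*(-28) = 224)
l = 17316 (l = 117*(-76 + 224) = 117*148 = 17316)
l - 283587 = 17316 - 283587 = -266271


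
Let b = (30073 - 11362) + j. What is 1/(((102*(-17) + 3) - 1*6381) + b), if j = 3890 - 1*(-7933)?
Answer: 1/22422 ≈ 4.4599e-5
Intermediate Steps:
j = 11823 (j = 3890 + 7933 = 11823)
b = 30534 (b = (30073 - 11362) + 11823 = 18711 + 11823 = 30534)
1/(((102*(-17) + 3) - 1*6381) + b) = 1/(((102*(-17) + 3) - 1*6381) + 30534) = 1/(((-1734 + 3) - 6381) + 30534) = 1/((-1731 - 6381) + 30534) = 1/(-8112 + 30534) = 1/22422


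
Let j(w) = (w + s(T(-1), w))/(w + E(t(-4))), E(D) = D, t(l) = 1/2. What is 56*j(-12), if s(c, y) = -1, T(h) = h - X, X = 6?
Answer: 1456/23 ≈ 63.304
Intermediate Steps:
t(l) = ½
T(h) = -6 + h (T(h) = h - 1*6 = h - 6 = -6 + h)
j(w) = (-1 + w)/(½ + w) (j(w) = (w - 1)/(w + ½) = (-1 + w)/(½ + w))
56*j(-12) = 56*(2*(-1 - 12)/(1 + 2*(-12))) = 56*(2*(-13)/(1 - 24)) = 56*(2*(-13)/(-23)) = 56*(2*(-1/23)*(-13)) = 56*(26/23) = 1456/23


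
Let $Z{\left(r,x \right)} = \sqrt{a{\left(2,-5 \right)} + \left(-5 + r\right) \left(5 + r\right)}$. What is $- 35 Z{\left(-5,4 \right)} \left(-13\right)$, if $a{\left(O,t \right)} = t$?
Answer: $455 i \sqrt{5} \approx 1017.4 i$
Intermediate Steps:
$Z{\left(r,x \right)} = \sqrt{-5 + \left(-5 + r\right) \left(5 + r\right)}$
$- 35 Z{\left(-5,4 \right)} \left(-13\right) = - 35 \sqrt{-30 + \left(-5\right)^{2}} \left(-13\right) = - 35 \sqrt{-30 + 25} \left(-13\right) = - 35 \sqrt{-5} \left(-13\right) = - 35 i \sqrt{5} \left(-13\right) = 455 i \sqrt{5}$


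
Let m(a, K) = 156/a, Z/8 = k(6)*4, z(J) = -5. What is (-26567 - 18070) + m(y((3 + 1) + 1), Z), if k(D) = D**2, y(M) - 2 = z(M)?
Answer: -44689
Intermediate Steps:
y(M) = -3 (y(M) = 2 - 5 = -3)
Z = 1152 (Z = 8*(6**2*4) = 8*(36*4) = 8*144 = 1152)
(-26567 - 18070) + m(y((3 + 1) + 1), Z) = (-26567 - 18070) + 156/(-3) = -44637 + 156*(-1/3) = -44637 - 52 = -44689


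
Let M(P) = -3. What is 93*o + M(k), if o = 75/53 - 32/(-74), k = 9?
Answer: 331056/1961 ≈ 168.82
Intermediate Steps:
o = 3623/1961 (o = 75*(1/53) - 32*(-1/74) = 75/53 + 16/37 = 3623/1961 ≈ 1.8475)
93*o + M(k) = 93*(3623/1961) - 3 = 336939/1961 - 3 = 331056/1961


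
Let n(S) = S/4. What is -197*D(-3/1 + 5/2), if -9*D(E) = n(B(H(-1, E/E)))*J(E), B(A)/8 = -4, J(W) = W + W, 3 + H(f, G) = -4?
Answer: 1576/9 ≈ 175.11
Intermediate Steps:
H(f, G) = -7 (H(f, G) = -3 - 4 = -7)
J(W) = 2*W
B(A) = -32 (B(A) = 8*(-4) = -32)
n(S) = S/4 (n(S) = S*(¼) = S/4)
D(E) = 16*E/9 (D(E) = -(¼)*(-32)*2*E/9 = -(-8)*2*E/9 = -(-16)*E/9 = 16*E/9)
-197*D(-3/1 + 5/2) = -3152*(-3/1 + 5/2)/9 = -3152*(-3*1 + 5*(½))/9 = -3152*(-3 + 5/2)/9 = -3152*(-1)/(9*2) = -197*(-8/9) = 1576/9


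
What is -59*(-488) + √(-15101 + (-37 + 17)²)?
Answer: 28792 + I*√14701 ≈ 28792.0 + 121.25*I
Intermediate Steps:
-59*(-488) + √(-15101 + (-37 + 17)²) = 28792 + √(-15101 + (-20)²) = 28792 + √(-15101 + 400) = 28792 + √(-14701) = 28792 + I*√14701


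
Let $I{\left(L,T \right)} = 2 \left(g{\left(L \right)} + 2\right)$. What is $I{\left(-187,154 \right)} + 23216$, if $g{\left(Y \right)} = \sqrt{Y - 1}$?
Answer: $23220 + 4 i \sqrt{47} \approx 23220.0 + 27.423 i$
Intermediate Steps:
$g{\left(Y \right)} = \sqrt{-1 + Y}$
$I{\left(L,T \right)} = 4 + 2 \sqrt{-1 + L}$ ($I{\left(L,T \right)} = 2 \left(\sqrt{-1 + L} + 2\right) = 2 \left(2 + \sqrt{-1 + L}\right) = 4 + 2 \sqrt{-1 + L}$)
$I{\left(-187,154 \right)} + 23216 = \left(4 + 2 \sqrt{-1 - 187}\right) + 23216 = \left(4 + 2 \sqrt{-188}\right) + 23216 = \left(4 + 2 \cdot 2 i \sqrt{47}\right) + 23216 = \left(4 + 4 i \sqrt{47}\right) + 23216 = 23220 + 4 i \sqrt{47}$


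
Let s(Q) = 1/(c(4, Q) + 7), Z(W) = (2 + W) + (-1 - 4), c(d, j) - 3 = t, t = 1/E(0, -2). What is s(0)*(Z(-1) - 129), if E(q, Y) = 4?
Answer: -532/41 ≈ -12.976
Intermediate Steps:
t = ¼ (t = 1/4 = ¼ ≈ 0.25000)
c(d, j) = 13/4 (c(d, j) = 3 + ¼ = 13/4)
Z(W) = -3 + W (Z(W) = (2 + W) - 5 = -3 + W)
s(Q) = 4/41 (s(Q) = 1/(13/4 + 7) = 1/(41/4) = 4/41)
s(0)*(Z(-1) - 129) = 4*((-3 - 1) - 129)/41 = 4*(-4 - 129)/41 = (4/41)*(-133) = -532/41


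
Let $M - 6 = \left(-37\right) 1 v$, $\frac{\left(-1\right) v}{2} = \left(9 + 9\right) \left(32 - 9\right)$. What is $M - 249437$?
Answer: $-218795$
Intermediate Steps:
$v = -828$ ($v = - 2 \left(9 + 9\right) \left(32 - 9\right) = - 2 \cdot 18 \cdot 23 = \left(-2\right) 414 = -828$)
$M = 30642$ ($M = 6 + \left(-37\right) 1 \left(-828\right) = 6 - -30636 = 6 + 30636 = 30642$)
$M - 249437 = 30642 - 249437 = -218795$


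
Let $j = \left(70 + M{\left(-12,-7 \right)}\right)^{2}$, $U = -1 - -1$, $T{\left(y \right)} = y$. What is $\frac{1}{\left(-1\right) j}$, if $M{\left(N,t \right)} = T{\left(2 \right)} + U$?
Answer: $- \frac{1}{5184} \approx -0.0001929$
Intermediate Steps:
$U = 0$ ($U = -1 + 1 = 0$)
$M{\left(N,t \right)} = 2$ ($M{\left(N,t \right)} = 2 + 0 = 2$)
$j = 5184$ ($j = \left(70 + 2\right)^{2} = 72^{2} = 5184$)
$\frac{1}{\left(-1\right) j} = \frac{1}{\left(-1\right) 5184} = \frac{1}{-5184} = - \frac{1}{5184}$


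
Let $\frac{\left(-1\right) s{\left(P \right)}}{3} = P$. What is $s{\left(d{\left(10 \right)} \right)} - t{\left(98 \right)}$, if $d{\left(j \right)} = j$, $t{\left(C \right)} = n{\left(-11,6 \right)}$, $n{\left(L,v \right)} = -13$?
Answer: $-17$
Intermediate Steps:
$t{\left(C \right)} = -13$
$s{\left(P \right)} = - 3 P$
$s{\left(d{\left(10 \right)} \right)} - t{\left(98 \right)} = \left(-3\right) 10 - -13 = -30 + 13 = -17$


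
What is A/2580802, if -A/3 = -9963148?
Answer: 14944722/1290401 ≈ 11.581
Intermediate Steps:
A = 29889444 (A = -3*(-9963148) = 29889444)
A/2580802 = 29889444/2580802 = 29889444*(1/2580802) = 14944722/1290401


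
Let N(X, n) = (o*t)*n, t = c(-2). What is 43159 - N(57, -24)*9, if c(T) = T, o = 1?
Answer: 42727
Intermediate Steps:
t = -2
N(X, n) = -2*n (N(X, n) = (1*(-2))*n = -2*n)
43159 - N(57, -24)*9 = 43159 - (-2*(-24))*9 = 43159 - 48*9 = 43159 - 1*432 = 43159 - 432 = 42727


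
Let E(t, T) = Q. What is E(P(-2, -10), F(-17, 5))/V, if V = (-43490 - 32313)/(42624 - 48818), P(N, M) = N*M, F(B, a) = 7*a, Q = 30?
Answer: 185820/75803 ≈ 2.4514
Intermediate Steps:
P(N, M) = M*N
E(t, T) = 30
V = 75803/6194 (V = -75803/(-6194) = -75803*(-1/6194) = 75803/6194 ≈ 12.238)
E(P(-2, -10), F(-17, 5))/V = 30/(75803/6194) = 30*(6194/75803) = 185820/75803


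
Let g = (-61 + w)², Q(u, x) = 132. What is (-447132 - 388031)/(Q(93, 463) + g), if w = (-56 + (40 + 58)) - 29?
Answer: -119309/348 ≈ -342.84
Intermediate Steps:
w = 13 (w = (-56 + 98) - 29 = 42 - 29 = 13)
g = 2304 (g = (-61 + 13)² = (-48)² = 2304)
(-447132 - 388031)/(Q(93, 463) + g) = (-447132 - 388031)/(132 + 2304) = -835163/2436 = -835163*1/2436 = -119309/348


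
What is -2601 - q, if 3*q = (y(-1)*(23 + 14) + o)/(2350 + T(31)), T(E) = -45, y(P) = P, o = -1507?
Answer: -17984371/6915 ≈ -2600.8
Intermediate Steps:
q = -1544/6915 (q = ((-(23 + 14) - 1507)/(2350 - 45))/3 = ((-1*37 - 1507)/2305)/3 = ((-37 - 1507)*(1/2305))/3 = (-1544*1/2305)/3 = (⅓)*(-1544/2305) = -1544/6915 ≈ -0.22328)
-2601 - q = -2601 - 1*(-1544/6915) = -2601 + 1544/6915 = -17984371/6915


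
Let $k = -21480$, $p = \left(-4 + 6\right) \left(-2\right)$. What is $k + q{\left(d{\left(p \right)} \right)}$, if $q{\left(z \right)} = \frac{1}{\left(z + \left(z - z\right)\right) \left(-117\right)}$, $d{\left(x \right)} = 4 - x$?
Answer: $- \frac{20105281}{936} \approx -21480.0$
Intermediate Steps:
$p = -4$ ($p = 2 \left(-2\right) = -4$)
$q{\left(z \right)} = - \frac{1}{117 z}$ ($q{\left(z \right)} = \frac{1}{z + 0} \left(- \frac{1}{117}\right) = \frac{1}{z} \left(- \frac{1}{117}\right) = - \frac{1}{117 z}$)
$k + q{\left(d{\left(p \right)} \right)} = -21480 - \frac{1}{117 \left(4 - -4\right)} = -21480 - \frac{1}{117 \left(4 + 4\right)} = -21480 - \frac{1}{117 \cdot 8} = -21480 - \frac{1}{936} = - \frac{20105281}{936}$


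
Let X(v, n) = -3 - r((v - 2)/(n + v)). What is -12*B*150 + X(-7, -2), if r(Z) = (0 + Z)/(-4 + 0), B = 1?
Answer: -7211/4 ≈ -1802.8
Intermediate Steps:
r(Z) = -Z/4 (r(Z) = Z/(-4) = Z*(-1/4) = -Z/4)
X(v, n) = -3 + (-2 + v)/(4*(n + v)) (X(v, n) = -3 - (-1)*(v - 2)/(n + v)/4 = -3 - (-1)*(-2 + v)/(n + v)/4 = -3 - (-1)*(-2 + v)/(4*(n + v)) = -3 + (-2 + v)/(4*(n + v)))
-12*B*150 + X(-7, -2) = -12*1*150 + (-3 + (-2 - 7)/(4*(-2 - 7))) = -12*150 + (-3 + (1/4)*(-9)/(-9)) = -1800 + (-3 + (1/4)*(-1/9)*(-9)) = -1800 + (-3 + 1/4) = -1800 - 11/4 = -7211/4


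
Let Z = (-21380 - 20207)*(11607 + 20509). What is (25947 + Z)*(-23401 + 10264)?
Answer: 17545542638865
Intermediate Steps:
Z = -1335608092 (Z = -41587*32116 = -1335608092)
(25947 + Z)*(-23401 + 10264) = (25947 - 1335608092)*(-23401 + 10264) = -1335582145*(-13137) = 17545542638865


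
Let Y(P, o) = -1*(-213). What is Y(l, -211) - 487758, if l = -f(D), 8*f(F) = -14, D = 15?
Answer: -487545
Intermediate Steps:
f(F) = -7/4 (f(F) = (⅛)*(-14) = -7/4)
l = 7/4 (l = -1*(-7/4) = 7/4 ≈ 1.7500)
Y(P, o) = 213
Y(l, -211) - 487758 = 213 - 487758 = -487545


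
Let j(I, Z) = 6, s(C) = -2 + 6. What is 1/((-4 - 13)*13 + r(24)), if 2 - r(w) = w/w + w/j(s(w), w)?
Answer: -1/224 ≈ -0.0044643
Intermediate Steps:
s(C) = 4
r(w) = 1 - w/6 (r(w) = 2 - (w/w + w/6) = 2 - (1 + w*(⅙)) = 2 - (1 + w/6) = 2 + (-1 - w/6) = 1 - w/6)
1/((-4 - 13)*13 + r(24)) = 1/((-4 - 13)*13 + (1 - ⅙*24)) = 1/(-17*13 + (1 - 4)) = 1/(-221 - 3) = 1/(-224) = -1/224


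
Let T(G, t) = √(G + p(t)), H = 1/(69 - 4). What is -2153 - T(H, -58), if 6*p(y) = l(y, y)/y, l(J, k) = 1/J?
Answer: -2153 - √7897110/22620 ≈ -2153.1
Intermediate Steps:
H = 1/65 ≈ 0.015385
p(y) = 1/(6*y²) (p(y) = (1/(y*y))/6 = 1/(6*y²))
T(G, t) = √(G + 1/(6*t²))
-2153 - T(H, -58) = -2153 - √(6/(-58)² + 36*(1/65))/6 = -2153 - √(6*(1/3364) + 36/65)/6 = -2153 - √(3/1682 + 36/65)/6 = -2153 - √(60747/109330)/6 = -2153 - √7897110/3770/6 = -2153 - √7897110/22620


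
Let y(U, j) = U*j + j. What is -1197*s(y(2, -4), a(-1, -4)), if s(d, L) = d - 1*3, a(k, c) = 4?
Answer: 17955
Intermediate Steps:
y(U, j) = j + U*j
s(d, L) = -3 + d (s(d, L) = d - 3 = -3 + d)
-1197*s(y(2, -4), a(-1, -4)) = -1197*(-3 - 4*(1 + 2)) = -1197*(-3 - 4*3) = -1197*(-3 - 12) = -1197*(-15) = 17955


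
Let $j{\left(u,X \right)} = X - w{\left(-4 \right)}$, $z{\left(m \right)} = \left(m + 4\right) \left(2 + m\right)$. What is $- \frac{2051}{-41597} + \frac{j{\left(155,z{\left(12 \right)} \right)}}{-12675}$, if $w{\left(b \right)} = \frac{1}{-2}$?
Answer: $\frac{33315797}{1054483950} \approx 0.031594$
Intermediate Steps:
$z{\left(m \right)} = \left(2 + m\right) \left(4 + m\right)$ ($z{\left(m \right)} = \left(4 + m\right) \left(2 + m\right) = \left(2 + m\right) \left(4 + m\right)$)
$w{\left(b \right)} = - \frac{1}{2}$
$j{\left(u,X \right)} = \frac{1}{2} + X$ ($j{\left(u,X \right)} = X - - \frac{1}{2} = X + \frac{1}{2} = \frac{1}{2} + X$)
$- \frac{2051}{-41597} + \frac{j{\left(155,z{\left(12 \right)} \right)}}{-12675} = - \frac{2051}{-41597} + \frac{\frac{1}{2} + \left(8 + 12^{2} + 6 \cdot 12\right)}{-12675} = \left(-2051\right) \left(- \frac{1}{41597}\right) + \left(\frac{1}{2} + \left(8 + 144 + 72\right)\right) \left(- \frac{1}{12675}\right) = \frac{2051}{41597} + \left(\frac{1}{2} + 224\right) \left(- \frac{1}{12675}\right) = \frac{2051}{41597} + \frac{449}{2} \left(- \frac{1}{12675}\right) = \frac{2051}{41597} - \frac{449}{25350} = \frac{33315797}{1054483950}$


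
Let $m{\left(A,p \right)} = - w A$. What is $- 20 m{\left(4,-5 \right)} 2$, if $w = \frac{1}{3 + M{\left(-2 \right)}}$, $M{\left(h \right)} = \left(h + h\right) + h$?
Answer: $- \frac{160}{3} \approx -53.333$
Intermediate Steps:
$M{\left(h \right)} = 3 h$ ($M{\left(h \right)} = 2 h + h = 3 h$)
$w = - \frac{1}{3}$ ($w = \frac{1}{3 + 3 \left(-2\right)} = \frac{1}{3 - 6} = \frac{1}{-3} = - \frac{1}{3} \approx -0.33333$)
$m{\left(A,p \right)} = \frac{A}{3}$ ($m{\left(A,p \right)} = - \frac{\left(-1\right) A}{3} = \frac{A}{3}$)
$- 20 m{\left(4,-5 \right)} 2 = - 20 \cdot \frac{1}{3} \cdot 4 \cdot 2 = \left(-20\right) \frac{4}{3} \cdot 2 = \left(- \frac{80}{3}\right) 2 = - \frac{160}{3}$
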